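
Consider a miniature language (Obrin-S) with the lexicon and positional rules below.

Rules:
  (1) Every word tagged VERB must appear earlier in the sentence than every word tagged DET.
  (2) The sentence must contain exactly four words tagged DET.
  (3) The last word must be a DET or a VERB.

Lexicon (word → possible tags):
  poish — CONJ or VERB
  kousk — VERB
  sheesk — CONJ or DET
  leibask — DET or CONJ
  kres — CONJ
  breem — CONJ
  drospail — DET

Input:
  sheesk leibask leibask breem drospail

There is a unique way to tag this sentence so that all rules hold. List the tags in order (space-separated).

DET DET DET CONJ DET

Candidates per position — 1:sheesk {CONJ,DET}; 2:leibask {DET,CONJ}; 3:leibask {DET,CONJ}; 4:breem {CONJ}; 5:drospail {DET}.
Word 1 cannot be CONJ — rule 2 would then fail for every completion. It is DET.
Word 2 cannot be CONJ — rule 2 would then fail for every completion. It is DET.
Word 3 cannot be CONJ — rule 2 would then fail for every completion. It is DET.
That leaves exactly one tagging: DET DET DET CONJ DET.
Verifying each rule — rule 1 holds; rule 2 holds; rule 3 holds.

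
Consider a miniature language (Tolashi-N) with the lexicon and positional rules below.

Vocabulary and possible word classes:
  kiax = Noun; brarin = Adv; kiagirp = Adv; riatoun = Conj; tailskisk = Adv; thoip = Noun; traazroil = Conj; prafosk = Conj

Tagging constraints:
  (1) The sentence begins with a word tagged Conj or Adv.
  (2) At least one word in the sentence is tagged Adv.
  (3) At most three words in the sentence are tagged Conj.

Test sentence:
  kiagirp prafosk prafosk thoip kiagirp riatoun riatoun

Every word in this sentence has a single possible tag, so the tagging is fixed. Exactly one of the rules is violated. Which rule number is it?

Fixed tagging: Adv Conj Conj Noun Adv Conj Conj.
Rule check: R1 holds, R2 holds, R3 violated.
Only rule 3 fails.

3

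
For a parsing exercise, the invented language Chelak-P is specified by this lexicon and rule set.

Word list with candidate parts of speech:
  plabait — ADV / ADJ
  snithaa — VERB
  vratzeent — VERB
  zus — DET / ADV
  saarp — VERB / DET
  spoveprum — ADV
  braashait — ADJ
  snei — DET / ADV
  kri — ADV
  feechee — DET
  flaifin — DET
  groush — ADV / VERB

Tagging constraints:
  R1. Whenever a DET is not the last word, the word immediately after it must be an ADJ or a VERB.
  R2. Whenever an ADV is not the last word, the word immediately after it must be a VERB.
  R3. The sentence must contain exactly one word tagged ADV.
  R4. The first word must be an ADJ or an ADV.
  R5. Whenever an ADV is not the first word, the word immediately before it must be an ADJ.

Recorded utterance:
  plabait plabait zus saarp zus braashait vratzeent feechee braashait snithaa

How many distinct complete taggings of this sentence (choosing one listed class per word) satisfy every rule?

Candidates per position — 1:plabait {ADV,ADJ}; 2:plabait {ADV,ADJ}; 3:zus {DET,ADV}; 4:saarp {VERB,DET}; 5:zus {DET,ADV}; 6:braashait {ADJ}; 7:vratzeent {VERB}; 8:feechee {DET}; 9:braashait {ADJ}; 10:snithaa {VERB}.
There are 32 candidate sequences in total.
The sequences that satisfy every rule: ADJ ADJ ADV VERB DET ADJ VERB DET ADJ VERB.
Count = 1.

1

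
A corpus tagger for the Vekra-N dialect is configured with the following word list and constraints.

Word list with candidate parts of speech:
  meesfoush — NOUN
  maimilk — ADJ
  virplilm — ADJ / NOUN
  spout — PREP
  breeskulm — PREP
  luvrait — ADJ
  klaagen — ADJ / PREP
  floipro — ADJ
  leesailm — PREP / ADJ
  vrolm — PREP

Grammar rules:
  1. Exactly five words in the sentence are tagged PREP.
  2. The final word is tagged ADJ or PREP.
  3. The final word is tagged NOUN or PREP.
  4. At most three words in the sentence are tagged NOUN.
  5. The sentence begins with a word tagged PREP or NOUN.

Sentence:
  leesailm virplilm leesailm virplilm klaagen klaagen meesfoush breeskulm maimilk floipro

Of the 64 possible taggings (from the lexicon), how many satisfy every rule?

Candidates per position — 1:leesailm {PREP,ADJ}; 2:virplilm {ADJ,NOUN}; 3:leesailm {PREP,ADJ}; 4:virplilm {ADJ,NOUN}; 5:klaagen {ADJ,PREP}; 6:klaagen {ADJ,PREP}; 7:meesfoush {NOUN}; 8:breeskulm {PREP}; 9:maimilk {ADJ}; 10:floipro {ADJ}.
There are 64 candidate sequences in total.
Rule 3 cannot be satisfied by any choice of tags from the lexicon.
So there is no consistent tagging.
Count = 0.

0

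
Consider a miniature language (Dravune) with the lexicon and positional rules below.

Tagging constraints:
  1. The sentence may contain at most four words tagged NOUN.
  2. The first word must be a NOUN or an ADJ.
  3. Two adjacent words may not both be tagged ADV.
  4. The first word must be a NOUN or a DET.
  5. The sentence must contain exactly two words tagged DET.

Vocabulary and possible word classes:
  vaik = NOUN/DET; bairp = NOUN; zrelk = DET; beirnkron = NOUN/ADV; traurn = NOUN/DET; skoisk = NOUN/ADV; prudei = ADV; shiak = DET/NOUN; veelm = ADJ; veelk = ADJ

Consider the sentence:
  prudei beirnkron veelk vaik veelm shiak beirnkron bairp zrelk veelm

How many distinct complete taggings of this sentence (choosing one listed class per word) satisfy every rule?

Candidates per position — 1:prudei {ADV}; 2:beirnkron {NOUN,ADV}; 3:veelk {ADJ}; 4:vaik {NOUN,DET}; 5:veelm {ADJ}; 6:shiak {DET,NOUN}; 7:beirnkron {NOUN,ADV}; 8:bairp {NOUN}; 9:zrelk {DET}; 10:veelm {ADJ}.
There are 16 candidate sequences in total.
Rule 2 cannot be satisfied by any choice of tags from the lexicon.
So there is no consistent tagging.
Count = 0.

0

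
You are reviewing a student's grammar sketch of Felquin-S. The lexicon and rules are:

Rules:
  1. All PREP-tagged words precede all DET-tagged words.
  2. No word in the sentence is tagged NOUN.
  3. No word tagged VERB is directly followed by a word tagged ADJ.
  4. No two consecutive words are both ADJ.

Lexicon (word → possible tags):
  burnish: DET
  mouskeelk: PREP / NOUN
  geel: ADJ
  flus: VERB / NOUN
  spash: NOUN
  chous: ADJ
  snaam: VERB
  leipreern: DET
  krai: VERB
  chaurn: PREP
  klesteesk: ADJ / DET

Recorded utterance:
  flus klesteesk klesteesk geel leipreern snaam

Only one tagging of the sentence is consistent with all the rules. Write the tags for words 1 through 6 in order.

Candidates per position — 1:flus {VERB,NOUN}; 2:klesteesk {ADJ,DET}; 3:klesteesk {ADJ,DET}; 4:geel {ADJ}; 5:leipreern {DET}; 6:snaam {VERB}.
Position 1: NOUN is ruled out by rule 2; that leaves VERB.
Position 2: ADJ is ruled out by rule 3; that leaves DET.
Position 3: ADJ is ruled out by rule 4; that leaves DET.
That leaves exactly one tagging: VERB DET DET ADJ DET VERB.
Verifying each rule — rule 1 ✓; rule 2 ✓; rule 3 ✓; rule 4 ✓.

VERB DET DET ADJ DET VERB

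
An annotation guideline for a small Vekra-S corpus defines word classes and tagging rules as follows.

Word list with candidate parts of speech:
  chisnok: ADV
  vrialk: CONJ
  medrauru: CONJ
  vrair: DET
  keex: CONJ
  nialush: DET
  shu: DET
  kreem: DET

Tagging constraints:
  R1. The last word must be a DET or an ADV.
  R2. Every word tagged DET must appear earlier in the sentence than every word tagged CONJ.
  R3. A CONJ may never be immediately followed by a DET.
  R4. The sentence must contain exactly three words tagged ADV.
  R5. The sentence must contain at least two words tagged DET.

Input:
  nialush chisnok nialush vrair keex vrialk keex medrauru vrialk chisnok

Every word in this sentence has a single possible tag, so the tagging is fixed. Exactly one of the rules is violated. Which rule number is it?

Fixed tagging: DET ADV DET DET CONJ CONJ CONJ CONJ CONJ ADV.
Rule check: R1 pass, R2 pass, R3 pass, R4 fail, R5 pass.
Only rule 4 fails.

4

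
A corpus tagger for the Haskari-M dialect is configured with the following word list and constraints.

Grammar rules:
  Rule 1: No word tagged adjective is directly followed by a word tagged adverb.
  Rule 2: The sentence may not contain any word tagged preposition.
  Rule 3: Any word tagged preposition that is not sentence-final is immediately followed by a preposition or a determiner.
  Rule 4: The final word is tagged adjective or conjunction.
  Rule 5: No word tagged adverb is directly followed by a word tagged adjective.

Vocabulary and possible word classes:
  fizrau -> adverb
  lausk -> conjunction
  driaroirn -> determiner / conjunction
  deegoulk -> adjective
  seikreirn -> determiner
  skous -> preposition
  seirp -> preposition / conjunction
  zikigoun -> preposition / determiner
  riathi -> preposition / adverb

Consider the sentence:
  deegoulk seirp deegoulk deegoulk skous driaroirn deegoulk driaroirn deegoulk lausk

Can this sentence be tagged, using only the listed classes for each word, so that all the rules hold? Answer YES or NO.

Candidates per position — 1:deegoulk {adjective}; 2:seirp {preposition,conjunction}; 3:deegoulk {adjective}; 4:deegoulk {adjective}; 5:skous {preposition}; 6:driaroirn {determiner,conjunction}; 7:deegoulk {adjective}; 8:driaroirn {determiner,conjunction}; 9:deegoulk {adjective}; 10:lausk {conjunction}.
Rule 2 cannot be satisfied by any choice of tags from the lexicon.
So there is no consistent tagging.

NO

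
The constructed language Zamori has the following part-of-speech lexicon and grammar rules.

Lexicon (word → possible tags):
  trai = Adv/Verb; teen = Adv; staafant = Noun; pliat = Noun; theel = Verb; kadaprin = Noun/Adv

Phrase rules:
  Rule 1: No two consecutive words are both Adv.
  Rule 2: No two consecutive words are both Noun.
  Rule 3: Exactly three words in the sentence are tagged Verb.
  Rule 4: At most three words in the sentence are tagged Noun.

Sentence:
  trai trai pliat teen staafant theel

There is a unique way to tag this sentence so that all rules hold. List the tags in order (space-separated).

Candidates per position — 1:trai {Adv,Verb}; 2:trai {Adv,Verb}; 3:pliat {Noun}; 4:teen {Adv}; 5:staafant {Noun}; 6:theel {Verb}.
Position 1: Adv is ruled out by rule 3; that leaves Verb.
Position 2: Adv is ruled out by rule 3; that leaves Verb.
The only consistent sequence is: Verb Verb Noun Adv Noun Verb.
Verifying each rule — rule 1 ✓; rule 2 ✓; rule 3 ✓; rule 4 ✓.

Verb Verb Noun Adv Noun Verb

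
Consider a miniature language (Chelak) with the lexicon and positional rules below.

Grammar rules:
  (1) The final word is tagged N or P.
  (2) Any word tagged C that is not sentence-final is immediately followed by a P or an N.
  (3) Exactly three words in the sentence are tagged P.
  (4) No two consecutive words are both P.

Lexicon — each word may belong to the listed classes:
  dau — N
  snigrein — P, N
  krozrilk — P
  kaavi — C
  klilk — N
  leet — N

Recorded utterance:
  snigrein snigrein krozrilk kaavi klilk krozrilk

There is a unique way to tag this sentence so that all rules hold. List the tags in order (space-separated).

Candidates per position — 1:snigrein {P,N}; 2:snigrein {P,N}; 3:krozrilk {P}; 4:kaavi {C}; 5:klilk {N}; 6:krozrilk {P}.
Position 2: tagging it P would leave rule 4 unsatisfiable, so it must be N.
Position 1: tagging it N would leave rule 3 unsatisfiable, so it must be P.
That leaves exactly one tagging: P N P C N P.
Rule-by-rule: rule 1 ok; rule 2 ok; rule 3 ok; rule 4 ok.

P N P C N P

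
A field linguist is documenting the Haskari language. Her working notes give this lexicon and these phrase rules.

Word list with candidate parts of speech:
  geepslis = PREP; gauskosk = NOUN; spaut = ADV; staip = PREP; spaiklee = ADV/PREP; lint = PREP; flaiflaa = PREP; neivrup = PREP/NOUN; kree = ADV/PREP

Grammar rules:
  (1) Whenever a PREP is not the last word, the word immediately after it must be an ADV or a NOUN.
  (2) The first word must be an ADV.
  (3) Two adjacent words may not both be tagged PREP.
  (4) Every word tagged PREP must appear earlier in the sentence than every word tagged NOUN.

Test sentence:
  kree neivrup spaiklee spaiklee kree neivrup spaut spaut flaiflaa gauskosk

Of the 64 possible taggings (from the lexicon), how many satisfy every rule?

2

Candidates per position — 1:kree {ADV,PREP}; 2:neivrup {PREP,NOUN}; 3:spaiklee {ADV,PREP}; 4:spaiklee {ADV,PREP}; 5:kree {ADV,PREP}; 6:neivrup {PREP,NOUN}; 7:spaut {ADV}; 8:spaut {ADV}; 9:flaiflaa {PREP}; 10:gauskosk {NOUN}.
There are 64 candidate sequences in total.
The sequences that satisfy every rule: ADV PREP ADV ADV ADV PREP ADV ADV PREP NOUN; ADV PREP ADV PREP ADV PREP ADV ADV PREP NOUN.
Count = 2.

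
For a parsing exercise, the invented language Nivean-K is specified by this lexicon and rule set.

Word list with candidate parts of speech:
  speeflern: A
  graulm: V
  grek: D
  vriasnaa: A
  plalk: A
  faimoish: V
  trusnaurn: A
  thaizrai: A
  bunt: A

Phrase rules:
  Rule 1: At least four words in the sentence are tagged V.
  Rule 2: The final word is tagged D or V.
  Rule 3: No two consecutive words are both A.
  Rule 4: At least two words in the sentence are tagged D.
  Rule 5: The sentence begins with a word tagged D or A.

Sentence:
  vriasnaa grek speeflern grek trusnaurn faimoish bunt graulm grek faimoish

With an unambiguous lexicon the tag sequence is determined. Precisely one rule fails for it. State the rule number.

1

Fixed tagging: A D A D A V A V D V.
Applying the rules: R1 fails, R2 ok, R3 ok, R4 ok, R5 ok.
Only rule 1 fails.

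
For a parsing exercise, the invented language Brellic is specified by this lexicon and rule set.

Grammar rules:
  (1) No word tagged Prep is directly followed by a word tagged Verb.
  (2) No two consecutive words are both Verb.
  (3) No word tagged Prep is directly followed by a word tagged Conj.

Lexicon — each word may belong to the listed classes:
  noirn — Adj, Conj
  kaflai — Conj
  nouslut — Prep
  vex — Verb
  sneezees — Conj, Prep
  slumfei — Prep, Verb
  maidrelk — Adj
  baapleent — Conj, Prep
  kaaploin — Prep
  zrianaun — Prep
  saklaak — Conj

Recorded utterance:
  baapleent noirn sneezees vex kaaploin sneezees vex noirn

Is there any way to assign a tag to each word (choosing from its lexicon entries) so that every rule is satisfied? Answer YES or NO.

Candidates per position — 1:baapleent {Conj,Prep}; 2:noirn {Adj,Conj}; 3:sneezees {Conj,Prep}; 4:vex {Verb}; 5:kaaploin {Prep}; 6:sneezees {Conj,Prep}; 7:vex {Verb}; 8:noirn {Adj,Conj}.
Every candidate sequence violates at least one rule; no consistent tagging exists.

NO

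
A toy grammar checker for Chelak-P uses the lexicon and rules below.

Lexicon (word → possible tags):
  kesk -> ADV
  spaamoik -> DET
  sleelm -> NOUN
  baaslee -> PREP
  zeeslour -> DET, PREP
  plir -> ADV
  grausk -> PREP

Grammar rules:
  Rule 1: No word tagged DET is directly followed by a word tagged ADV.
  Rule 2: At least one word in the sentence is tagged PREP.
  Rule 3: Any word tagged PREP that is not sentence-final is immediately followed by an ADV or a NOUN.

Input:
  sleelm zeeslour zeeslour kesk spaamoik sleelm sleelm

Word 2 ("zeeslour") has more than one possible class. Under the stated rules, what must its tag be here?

DET

Candidates per position — 1:sleelm {NOUN}; 2:zeeslour {DET,PREP}; 3:zeeslour {DET,PREP}; 4:kesk {ADV}; 5:spaamoik {DET}; 6:sleelm {NOUN}; 7:sleelm {NOUN}.
Position 2: tagging it PREP would leave rule 3 unsatisfiable, so it must be DET.
Position 3: tagging it DET would leave rule 1 unsatisfiable, so it must be PREP.
That leaves exactly one tagging: NOUN DET PREP ADV DET NOUN NOUN.
Verifying each rule — rule 1 satisfied; rule 2 satisfied; rule 3 satisfied.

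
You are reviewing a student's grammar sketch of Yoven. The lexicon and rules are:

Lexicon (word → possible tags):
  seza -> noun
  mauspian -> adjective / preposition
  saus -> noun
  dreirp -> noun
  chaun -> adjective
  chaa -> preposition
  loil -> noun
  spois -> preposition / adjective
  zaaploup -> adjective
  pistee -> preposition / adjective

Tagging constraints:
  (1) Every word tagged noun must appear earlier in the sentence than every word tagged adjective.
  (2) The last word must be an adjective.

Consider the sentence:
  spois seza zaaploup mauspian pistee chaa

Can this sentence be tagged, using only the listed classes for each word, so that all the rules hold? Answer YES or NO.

Candidates per position — 1:spois {preposition,adjective}; 2:seza {noun}; 3:zaaploup {adjective}; 4:mauspian {adjective,preposition}; 5:pistee {preposition,adjective}; 6:chaa {preposition}.
Rule 2 cannot be satisfied by any choice of tags from the lexicon.
So there is no consistent tagging.

NO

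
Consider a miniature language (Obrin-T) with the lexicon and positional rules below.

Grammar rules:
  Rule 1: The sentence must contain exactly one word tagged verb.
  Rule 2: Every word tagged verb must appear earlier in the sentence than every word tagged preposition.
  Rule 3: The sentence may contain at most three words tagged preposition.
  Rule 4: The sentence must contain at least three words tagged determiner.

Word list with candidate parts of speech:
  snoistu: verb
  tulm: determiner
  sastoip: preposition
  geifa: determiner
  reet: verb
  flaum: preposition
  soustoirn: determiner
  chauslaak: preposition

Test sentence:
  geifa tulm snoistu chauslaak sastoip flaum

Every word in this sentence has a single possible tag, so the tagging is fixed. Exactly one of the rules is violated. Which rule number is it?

Fixed tagging: determiner determiner verb preposition preposition preposition.
Applying the rules: R1 ✓, R2 ✓, R3 ✓, R4 ✗.
Only rule 4 fails.

4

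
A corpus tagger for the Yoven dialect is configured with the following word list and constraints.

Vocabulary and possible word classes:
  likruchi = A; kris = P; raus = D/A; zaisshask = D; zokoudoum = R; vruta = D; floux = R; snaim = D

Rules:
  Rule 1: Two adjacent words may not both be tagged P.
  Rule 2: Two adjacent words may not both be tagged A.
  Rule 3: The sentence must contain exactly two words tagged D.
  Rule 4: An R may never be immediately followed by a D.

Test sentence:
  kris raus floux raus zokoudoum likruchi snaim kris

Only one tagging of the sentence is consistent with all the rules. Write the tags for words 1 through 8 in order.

Candidates per position — 1:kris {P}; 2:raus {D,A}; 3:floux {R}; 4:raus {D,A}; 5:zokoudoum {R}; 6:likruchi {A}; 7:snaim {D}; 8:kris {P}.
If word 4 were D, no tagging could satisfy rule 4; so word 4 is A.
If word 2 were A, no tagging could satisfy rule 3; so word 2 is D.
That leaves exactly one tagging: P D R A R A D P.
Verifying each rule — rule 1 satisfied; rule 2 satisfied; rule 3 satisfied; rule 4 satisfied.

P D R A R A D P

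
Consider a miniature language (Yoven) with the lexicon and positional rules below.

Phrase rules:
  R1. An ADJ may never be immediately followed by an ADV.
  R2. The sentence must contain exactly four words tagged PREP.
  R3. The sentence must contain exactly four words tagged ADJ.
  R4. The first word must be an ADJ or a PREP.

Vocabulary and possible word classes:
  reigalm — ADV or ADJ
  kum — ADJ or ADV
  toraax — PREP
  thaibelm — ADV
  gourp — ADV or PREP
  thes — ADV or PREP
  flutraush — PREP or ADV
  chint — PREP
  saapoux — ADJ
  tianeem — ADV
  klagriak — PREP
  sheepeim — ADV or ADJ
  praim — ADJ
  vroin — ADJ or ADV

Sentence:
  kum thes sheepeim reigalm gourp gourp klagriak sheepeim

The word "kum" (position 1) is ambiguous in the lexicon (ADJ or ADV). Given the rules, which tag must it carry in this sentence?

ADJ

Candidates per position — 1:kum {ADJ,ADV}; 2:thes {ADV,PREP}; 3:sheepeim {ADV,ADJ}; 4:reigalm {ADV,ADJ}; 5:gourp {ADV,PREP}; 6:gourp {ADV,PREP}; 7:klagriak {PREP}; 8:sheepeim {ADV,ADJ}.
If word 1 were ADV, no tagging could satisfy rule 3; so word 1 is ADJ.
If word 2 were ADV, no tagging could satisfy rule 1; so word 2 is PREP.
If word 3 were ADV, no tagging could satisfy rule 3; so word 3 is ADJ.
If word 4 were ADV, no tagging could satisfy rule 1; so word 4 is ADJ.
If word 5 were ADV, no tagging could satisfy rule 1; so word 5 is PREP.
If word 6 were ADV, no tagging could satisfy rule 2; so word 6 is PREP.
If word 8 were ADV, no tagging could satisfy rule 3; so word 8 is ADJ.
The unique satisfying tagging is: ADJ PREP ADJ ADJ PREP PREP PREP ADJ.
Rule-by-rule: rule 1 satisfied; rule 2 satisfied; rule 3 satisfied; rule 4 satisfied.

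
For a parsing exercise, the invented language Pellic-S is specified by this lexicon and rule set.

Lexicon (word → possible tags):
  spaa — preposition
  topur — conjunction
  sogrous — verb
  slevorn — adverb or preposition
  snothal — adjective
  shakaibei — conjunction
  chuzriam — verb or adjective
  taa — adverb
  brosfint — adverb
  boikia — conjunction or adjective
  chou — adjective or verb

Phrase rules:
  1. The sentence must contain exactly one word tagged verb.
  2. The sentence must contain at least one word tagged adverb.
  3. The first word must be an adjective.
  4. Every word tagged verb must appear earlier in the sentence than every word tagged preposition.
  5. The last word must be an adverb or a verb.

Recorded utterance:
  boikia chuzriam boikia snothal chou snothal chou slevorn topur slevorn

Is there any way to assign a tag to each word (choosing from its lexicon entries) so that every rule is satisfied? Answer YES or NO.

YES

Candidates per position — 1:boikia {conjunction,adjective}; 2:chuzriam {verb,adjective}; 3:boikia {conjunction,adjective}; 4:snothal {adjective}; 5:chou {adjective,verb}; 6:snothal {adjective}; 7:chou {adjective,verb}; 8:slevorn {adverb,preposition}; 9:topur {conjunction}; 10:slevorn {adverb,preposition}.
One satisfying assignment: adjective adjective conjunction adjective verb adjective adjective preposition conjunction adverb.
Checking: rule 1 holds; rule 2 holds; rule 3 holds; rule 4 holds; rule 5 holds.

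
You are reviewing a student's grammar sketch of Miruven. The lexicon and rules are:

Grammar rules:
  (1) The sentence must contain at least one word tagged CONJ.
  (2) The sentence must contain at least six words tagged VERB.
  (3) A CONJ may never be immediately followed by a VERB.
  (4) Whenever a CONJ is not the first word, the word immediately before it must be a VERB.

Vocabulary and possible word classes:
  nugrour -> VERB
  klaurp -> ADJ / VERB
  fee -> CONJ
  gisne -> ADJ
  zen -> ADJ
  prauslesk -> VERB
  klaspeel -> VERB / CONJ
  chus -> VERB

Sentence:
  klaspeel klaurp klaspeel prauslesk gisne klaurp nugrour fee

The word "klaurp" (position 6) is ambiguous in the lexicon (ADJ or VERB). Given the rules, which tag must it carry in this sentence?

VERB

Candidates per position — 1:klaspeel {VERB,CONJ}; 2:klaurp {ADJ,VERB}; 3:klaspeel {VERB,CONJ}; 4:prauslesk {VERB}; 5:gisne {ADJ}; 6:klaurp {ADJ,VERB}; 7:nugrour {VERB}; 8:fee {CONJ}.
Position 1: CONJ is ruled out by rule 2; that leaves VERB.
Position 2: ADJ is ruled out by rule 2; that leaves VERB.
Position 3: CONJ is ruled out by rule 2; that leaves VERB.
Position 6: ADJ is ruled out by rule 2; that leaves VERB.
The only consistent sequence is: VERB VERB VERB VERB ADJ VERB VERB CONJ.
Checking: rule 1 satisfied; rule 2 satisfied; rule 3 satisfied; rule 4 satisfied.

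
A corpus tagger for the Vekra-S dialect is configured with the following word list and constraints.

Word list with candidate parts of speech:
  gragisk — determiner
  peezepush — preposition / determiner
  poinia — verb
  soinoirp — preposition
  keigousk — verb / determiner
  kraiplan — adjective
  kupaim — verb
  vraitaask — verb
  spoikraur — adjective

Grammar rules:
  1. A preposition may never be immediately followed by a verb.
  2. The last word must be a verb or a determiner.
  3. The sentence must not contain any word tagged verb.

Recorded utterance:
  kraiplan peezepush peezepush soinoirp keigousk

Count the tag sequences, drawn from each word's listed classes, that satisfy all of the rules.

Candidates per position — 1:kraiplan {adjective}; 2:peezepush {preposition,determiner}; 3:peezepush {preposition,determiner}; 4:soinoirp {preposition}; 5:keigousk {verb,determiner}.
There are 8 candidate sequences in total.
The sequences that satisfy every rule: adjective preposition preposition preposition determiner; adjective preposition determiner preposition determiner; adjective determiner preposition preposition determiner; adjective determiner determiner preposition determiner.
Count = 4.

4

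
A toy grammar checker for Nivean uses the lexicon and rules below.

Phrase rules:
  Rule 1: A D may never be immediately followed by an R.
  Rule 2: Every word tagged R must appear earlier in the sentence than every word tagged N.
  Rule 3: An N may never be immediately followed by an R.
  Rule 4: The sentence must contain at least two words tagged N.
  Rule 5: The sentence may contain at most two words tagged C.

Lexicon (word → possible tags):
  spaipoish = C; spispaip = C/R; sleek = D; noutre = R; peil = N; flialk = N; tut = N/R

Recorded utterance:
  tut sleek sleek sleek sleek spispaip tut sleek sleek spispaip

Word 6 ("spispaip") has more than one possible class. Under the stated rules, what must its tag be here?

Candidates per position — 1:tut {N,R}; 2:sleek {D}; 3:sleek {D}; 4:sleek {D}; 5:sleek {D}; 6:spispaip {C,R}; 7:tut {N,R}; 8:sleek {D}; 9:sleek {D}; 10:spispaip {C,R}.
If word 1 were R, no tagging could satisfy rule 4; so word 1 is N.
If word 6 were R, no tagging could satisfy rule 1; so word 6 is C.
If word 7 were R, no tagging could satisfy rule 2; so word 7 is N.
If word 10 were R, no tagging could satisfy rule 1; so word 10 is C.
That leaves exactly one tagging: N D D D D C N D D C.
Verifying each rule — rule 1 holds; rule 2 holds; rule 3 holds; rule 4 holds; rule 5 holds.

C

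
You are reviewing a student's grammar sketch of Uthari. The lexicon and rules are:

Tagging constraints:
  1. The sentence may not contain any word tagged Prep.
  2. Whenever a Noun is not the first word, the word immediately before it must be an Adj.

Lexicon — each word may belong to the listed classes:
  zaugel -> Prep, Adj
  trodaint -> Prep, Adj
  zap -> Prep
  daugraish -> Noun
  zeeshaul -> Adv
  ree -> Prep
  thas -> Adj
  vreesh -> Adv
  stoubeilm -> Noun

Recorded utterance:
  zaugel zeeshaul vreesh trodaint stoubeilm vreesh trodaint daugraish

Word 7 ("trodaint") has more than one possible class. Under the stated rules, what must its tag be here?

Adj

Candidates per position — 1:zaugel {Prep,Adj}; 2:zeeshaul {Adv}; 3:vreesh {Adv}; 4:trodaint {Prep,Adj}; 5:stoubeilm {Noun}; 6:vreesh {Adv}; 7:trodaint {Prep,Adj}; 8:daugraish {Noun}.
Word 1 cannot be Prep — rule 1 would then fail for every completion. It is Adj.
Word 4 cannot be Prep — rule 1 would then fail for every completion. It is Adj.
Word 7 cannot be Prep — rule 1 would then fail for every completion. It is Adj.
The unique satisfying tagging is: Adj Adv Adv Adj Noun Adv Adj Noun.
Rule-by-rule: rule 1 ok; rule 2 ok.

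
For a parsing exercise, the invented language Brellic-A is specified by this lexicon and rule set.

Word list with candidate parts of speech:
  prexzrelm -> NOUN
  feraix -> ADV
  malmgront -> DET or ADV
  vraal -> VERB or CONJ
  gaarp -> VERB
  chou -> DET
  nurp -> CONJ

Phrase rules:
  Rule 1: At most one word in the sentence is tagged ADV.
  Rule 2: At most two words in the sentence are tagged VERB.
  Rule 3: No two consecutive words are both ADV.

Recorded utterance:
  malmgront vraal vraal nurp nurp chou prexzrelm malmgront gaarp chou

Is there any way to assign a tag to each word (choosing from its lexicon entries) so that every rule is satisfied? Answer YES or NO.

YES

Candidates per position — 1:malmgront {DET,ADV}; 2:vraal {VERB,CONJ}; 3:vraal {VERB,CONJ}; 4:nurp {CONJ}; 5:nurp {CONJ}; 6:chou {DET}; 7:prexzrelm {NOUN}; 8:malmgront {DET,ADV}; 9:gaarp {VERB}; 10:chou {DET}.
One satisfying assignment: ADV CONJ CONJ CONJ CONJ DET NOUN DET VERB DET.
Check: rule 1 ✓; rule 2 ✓; rule 3 ✓.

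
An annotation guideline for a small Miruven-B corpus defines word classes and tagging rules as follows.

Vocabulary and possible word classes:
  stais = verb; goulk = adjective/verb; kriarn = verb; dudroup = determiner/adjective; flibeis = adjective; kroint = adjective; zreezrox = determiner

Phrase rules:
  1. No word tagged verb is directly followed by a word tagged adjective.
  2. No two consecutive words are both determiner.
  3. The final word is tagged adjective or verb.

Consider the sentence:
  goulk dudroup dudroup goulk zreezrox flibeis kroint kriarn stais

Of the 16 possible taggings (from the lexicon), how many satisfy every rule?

Candidates per position — 1:goulk {adjective,verb}; 2:dudroup {determiner,adjective}; 3:dudroup {determiner,adjective}; 4:goulk {adjective,verb}; 5:zreezrox {determiner}; 6:flibeis {adjective}; 7:kroint {adjective}; 8:kriarn {verb}; 9:stais {verb}.
There are 16 candidate sequences in total.
Checking each against the rules leaves 8 sequences.
Count = 8.

8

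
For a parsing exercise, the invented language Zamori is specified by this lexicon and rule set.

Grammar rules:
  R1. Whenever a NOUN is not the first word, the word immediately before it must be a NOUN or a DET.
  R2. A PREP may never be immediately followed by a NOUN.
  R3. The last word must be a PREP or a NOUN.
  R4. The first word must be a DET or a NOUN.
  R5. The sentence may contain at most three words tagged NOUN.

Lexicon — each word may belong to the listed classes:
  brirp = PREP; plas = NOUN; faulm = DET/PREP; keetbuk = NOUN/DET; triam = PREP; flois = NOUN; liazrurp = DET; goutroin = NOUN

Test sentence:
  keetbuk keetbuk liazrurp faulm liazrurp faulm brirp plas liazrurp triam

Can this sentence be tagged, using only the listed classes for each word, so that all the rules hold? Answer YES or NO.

NO

Candidates per position — 1:keetbuk {NOUN,DET}; 2:keetbuk {NOUN,DET}; 3:liazrurp {DET}; 4:faulm {DET,PREP}; 5:liazrurp {DET}; 6:faulm {DET,PREP}; 7:brirp {PREP}; 8:plas {NOUN}; 9:liazrurp {DET}; 10:triam {PREP}.
Rule 1 cannot be satisfied by any choice of tags from the lexicon.
So there is no consistent tagging.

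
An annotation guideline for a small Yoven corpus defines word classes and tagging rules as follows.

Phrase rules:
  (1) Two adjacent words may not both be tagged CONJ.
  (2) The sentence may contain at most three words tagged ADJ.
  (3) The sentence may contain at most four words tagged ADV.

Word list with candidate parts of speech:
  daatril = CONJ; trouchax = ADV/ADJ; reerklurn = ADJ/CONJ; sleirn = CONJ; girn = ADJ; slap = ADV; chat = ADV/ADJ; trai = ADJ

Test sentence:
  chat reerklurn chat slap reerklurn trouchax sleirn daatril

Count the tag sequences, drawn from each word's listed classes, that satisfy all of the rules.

0

Candidates per position — 1:chat {ADV,ADJ}; 2:reerklurn {ADJ,CONJ}; 3:chat {ADV,ADJ}; 4:slap {ADV}; 5:reerklurn {ADJ,CONJ}; 6:trouchax {ADV,ADJ}; 7:sleirn {CONJ}; 8:daatril {CONJ}.
There are 32 candidate sequences in total.
Rule 1 cannot be satisfied by any choice of tags from the lexicon.
So there is no consistent tagging.
Count = 0.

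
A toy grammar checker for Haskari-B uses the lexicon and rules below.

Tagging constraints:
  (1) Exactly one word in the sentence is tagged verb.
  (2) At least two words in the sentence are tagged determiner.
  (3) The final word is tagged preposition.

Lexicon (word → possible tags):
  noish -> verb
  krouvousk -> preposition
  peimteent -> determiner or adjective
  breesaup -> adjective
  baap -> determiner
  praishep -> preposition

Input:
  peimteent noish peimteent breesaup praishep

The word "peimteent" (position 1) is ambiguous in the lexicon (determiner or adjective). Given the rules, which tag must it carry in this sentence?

Candidates per position — 1:peimteent {determiner,adjective}; 2:noish {verb}; 3:peimteent {determiner,adjective}; 4:breesaup {adjective}; 5:praishep {preposition}.
Position 1: adjective is ruled out by rule 2; that leaves determiner.
Position 3: adjective is ruled out by rule 2; that leaves determiner.
So the tagging must be: determiner verb determiner adjective preposition.
Rule-by-rule: rule 1 ok; rule 2 ok; rule 3 ok.

determiner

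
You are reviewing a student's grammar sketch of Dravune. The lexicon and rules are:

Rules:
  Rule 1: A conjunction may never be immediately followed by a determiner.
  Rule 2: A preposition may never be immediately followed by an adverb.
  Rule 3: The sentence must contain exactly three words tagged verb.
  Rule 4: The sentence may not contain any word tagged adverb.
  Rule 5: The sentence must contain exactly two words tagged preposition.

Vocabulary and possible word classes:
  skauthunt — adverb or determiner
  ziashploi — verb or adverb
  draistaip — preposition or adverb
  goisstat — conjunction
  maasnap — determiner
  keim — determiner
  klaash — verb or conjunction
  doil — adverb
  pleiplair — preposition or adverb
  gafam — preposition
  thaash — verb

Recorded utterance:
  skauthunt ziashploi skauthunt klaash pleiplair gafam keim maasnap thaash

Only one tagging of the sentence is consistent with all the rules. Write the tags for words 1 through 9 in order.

determiner verb determiner verb preposition preposition determiner determiner verb

Candidates per position — 1:skauthunt {adverb,determiner}; 2:ziashploi {verb,adverb}; 3:skauthunt {adverb,determiner}; 4:klaash {verb,conjunction}; 5:pleiplair {preposition,adverb}; 6:gafam {preposition}; 7:keim {determiner}; 8:maasnap {determiner}; 9:thaash {verb}.
If word 1 were adverb, no tagging could satisfy rule 4; so word 1 is determiner.
If word 2 were adverb, no tagging could satisfy rule 3; so word 2 is verb.
If word 3 were adverb, no tagging could satisfy rule 4; so word 3 is determiner.
If word 4 were conjunction, no tagging could satisfy rule 3; so word 4 is verb.
If word 5 were adverb, no tagging could satisfy rule 4; so word 5 is preposition.
The unique satisfying tagging is: determiner verb determiner verb preposition preposition determiner determiner verb.
Verifying each rule — rule 1 ok; rule 2 ok; rule 3 ok; rule 4 ok; rule 5 ok.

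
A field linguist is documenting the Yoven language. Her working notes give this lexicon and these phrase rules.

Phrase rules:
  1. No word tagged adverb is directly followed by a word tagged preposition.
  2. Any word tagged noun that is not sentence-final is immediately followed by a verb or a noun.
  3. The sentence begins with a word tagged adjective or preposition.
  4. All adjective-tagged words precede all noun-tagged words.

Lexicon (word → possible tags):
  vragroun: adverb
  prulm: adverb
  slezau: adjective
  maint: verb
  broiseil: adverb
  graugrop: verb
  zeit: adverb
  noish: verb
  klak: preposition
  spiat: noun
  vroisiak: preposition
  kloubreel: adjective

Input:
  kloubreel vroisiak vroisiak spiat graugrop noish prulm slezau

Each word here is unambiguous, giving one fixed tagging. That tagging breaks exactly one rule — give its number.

Fixed tagging: adjective preposition preposition noun verb verb adverb adjective.
Rule check: R1 ✓, R2 ✓, R3 ✓, R4 ✗.
Only rule 4 fails.

4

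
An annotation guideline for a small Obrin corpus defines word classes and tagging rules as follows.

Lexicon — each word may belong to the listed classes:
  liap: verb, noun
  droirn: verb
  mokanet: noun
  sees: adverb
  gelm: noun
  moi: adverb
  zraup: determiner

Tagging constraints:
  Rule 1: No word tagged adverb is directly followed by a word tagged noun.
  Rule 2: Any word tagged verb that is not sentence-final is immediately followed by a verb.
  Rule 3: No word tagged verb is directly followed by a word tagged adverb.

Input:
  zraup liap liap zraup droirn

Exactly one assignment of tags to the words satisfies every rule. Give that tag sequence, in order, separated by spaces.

determiner noun noun determiner verb

Candidates per position — 1:zraup {determiner}; 2:liap {verb,noun}; 3:liap {verb,noun}; 4:zraup {determiner}; 5:droirn {verb}.
Word 2 cannot be verb — rule 2 would then fail for every completion. It is noun.
Word 3 cannot be verb — rule 2 would then fail for every completion. It is noun.
That leaves exactly one tagging: determiner noun noun determiner verb.
Rule-by-rule: rule 1 ok; rule 2 ok; rule 3 ok.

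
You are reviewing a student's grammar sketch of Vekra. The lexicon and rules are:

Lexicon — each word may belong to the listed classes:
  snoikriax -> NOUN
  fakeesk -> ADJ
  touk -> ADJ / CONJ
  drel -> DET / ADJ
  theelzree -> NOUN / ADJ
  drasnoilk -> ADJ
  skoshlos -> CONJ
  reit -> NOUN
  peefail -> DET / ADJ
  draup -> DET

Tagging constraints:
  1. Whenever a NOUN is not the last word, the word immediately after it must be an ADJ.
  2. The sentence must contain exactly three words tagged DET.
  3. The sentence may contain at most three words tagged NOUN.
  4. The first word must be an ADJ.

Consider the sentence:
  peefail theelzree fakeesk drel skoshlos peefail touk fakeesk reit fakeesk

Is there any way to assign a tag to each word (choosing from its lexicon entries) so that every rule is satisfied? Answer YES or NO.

Candidates per position — 1:peefail {DET,ADJ}; 2:theelzree {NOUN,ADJ}; 3:fakeesk {ADJ}; 4:drel {DET,ADJ}; 5:skoshlos {CONJ}; 6:peefail {DET,ADJ}; 7:touk {ADJ,CONJ}; 8:fakeesk {ADJ}; 9:reit {NOUN}; 10:fakeesk {ADJ}.
Every candidate sequence violates at least one rule; no consistent tagging exists.

NO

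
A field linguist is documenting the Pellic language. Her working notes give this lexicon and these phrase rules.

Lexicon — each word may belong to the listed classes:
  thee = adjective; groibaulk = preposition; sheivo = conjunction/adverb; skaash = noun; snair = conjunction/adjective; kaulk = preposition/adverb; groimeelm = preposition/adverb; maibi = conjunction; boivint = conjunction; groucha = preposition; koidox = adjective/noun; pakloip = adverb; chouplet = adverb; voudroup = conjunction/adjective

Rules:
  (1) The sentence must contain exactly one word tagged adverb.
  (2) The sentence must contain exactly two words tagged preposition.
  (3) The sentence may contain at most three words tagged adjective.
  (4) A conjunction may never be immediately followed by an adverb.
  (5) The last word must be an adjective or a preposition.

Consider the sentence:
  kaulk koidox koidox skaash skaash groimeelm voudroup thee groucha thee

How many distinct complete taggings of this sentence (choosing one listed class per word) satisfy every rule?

8

Candidates per position — 1:kaulk {preposition,adverb}; 2:koidox {adjective,noun}; 3:koidox {adjective,noun}; 4:skaash {noun}; 5:skaash {noun}; 6:groimeelm {preposition,adverb}; 7:voudroup {conjunction,adjective}; 8:thee {adjective}; 9:groucha {preposition}; 10:thee {adjective}.
There are 32 candidate sequences in total.
Checking each against the rules leaves 8 sequences.
Count = 8.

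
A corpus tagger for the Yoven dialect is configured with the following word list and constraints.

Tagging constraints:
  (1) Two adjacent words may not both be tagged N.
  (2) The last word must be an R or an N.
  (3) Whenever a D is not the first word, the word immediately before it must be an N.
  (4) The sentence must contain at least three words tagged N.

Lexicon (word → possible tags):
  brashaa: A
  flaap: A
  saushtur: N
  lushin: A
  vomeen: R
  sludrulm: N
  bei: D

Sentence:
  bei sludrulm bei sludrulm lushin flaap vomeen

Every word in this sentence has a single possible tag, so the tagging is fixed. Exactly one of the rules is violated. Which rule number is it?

4

Fixed tagging: D N D N A A R.
Checking each rule: R1 pass, R2 pass, R3 pass, R4 fail.
Only rule 4 fails.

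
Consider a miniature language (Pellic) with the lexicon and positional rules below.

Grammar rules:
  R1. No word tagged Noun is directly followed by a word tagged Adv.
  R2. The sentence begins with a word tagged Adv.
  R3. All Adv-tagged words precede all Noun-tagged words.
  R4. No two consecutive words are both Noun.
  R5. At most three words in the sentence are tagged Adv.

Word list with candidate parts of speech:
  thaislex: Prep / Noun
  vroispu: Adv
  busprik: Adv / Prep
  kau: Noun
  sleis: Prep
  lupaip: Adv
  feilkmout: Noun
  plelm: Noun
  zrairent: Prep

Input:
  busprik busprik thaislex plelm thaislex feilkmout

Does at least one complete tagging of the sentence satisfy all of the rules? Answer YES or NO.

YES

Candidates per position — 1:busprik {Adv,Prep}; 2:busprik {Adv,Prep}; 3:thaislex {Prep,Noun}; 4:plelm {Noun}; 5:thaislex {Prep,Noun}; 6:feilkmout {Noun}.
One satisfying assignment: Adv Adv Prep Noun Prep Noun.
Rule-by-rule: rule 1 ✓; rule 2 ✓; rule 3 ✓; rule 4 ✓; rule 5 ✓.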